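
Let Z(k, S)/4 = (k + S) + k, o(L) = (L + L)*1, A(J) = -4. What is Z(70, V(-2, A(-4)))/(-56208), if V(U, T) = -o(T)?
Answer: -37/3513 ≈ -0.010532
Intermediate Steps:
o(L) = 2*L (o(L) = (2*L)*1 = 2*L)
V(U, T) = -2*T
Z(k, S) = 4*S + 8*k (Z(k, S) = 4*((k + S) + k) = 4*((S + k) + k) = 4*(S + 2*k) = 4*S + 8*k)
Z(70, V(-2, A(-4)))/(-56208) = (4*(-2*(-4)) + 8*70)/(-56208) = (4*8 + 560)*(-1/56208) = (32 + 560)*(-1/56208) = 592*(-1/56208) = -37/3513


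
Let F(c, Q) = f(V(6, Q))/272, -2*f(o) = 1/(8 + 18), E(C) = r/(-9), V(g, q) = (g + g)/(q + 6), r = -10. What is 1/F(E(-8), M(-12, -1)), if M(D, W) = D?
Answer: -14144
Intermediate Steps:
V(g, q) = 2*g/(6 + q) (V(g, q) = (2*g)/(6 + q) = 2*g/(6 + q))
E(C) = 10/9 (E(C) = -10/(-9) = -10*(-⅑) = 10/9)
f(o) = -1/52 (f(o) = -1/(2*(8 + 18)) = -½/26 = -½*1/26 = -1/52)
F(c, Q) = -1/14144 (F(c, Q) = -1/52/272 = -1/52*1/272 = -1/14144)
1/F(E(-8), M(-12, -1)) = 1/(-1/14144) = -14144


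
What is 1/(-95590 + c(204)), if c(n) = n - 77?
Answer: -1/95463 ≈ -1.0475e-5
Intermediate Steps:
c(n) = -77 + n
1/(-95590 + c(204)) = 1/(-95590 + (-77 + 204)) = 1/(-95590 + 127) = 1/(-95463) = -1/95463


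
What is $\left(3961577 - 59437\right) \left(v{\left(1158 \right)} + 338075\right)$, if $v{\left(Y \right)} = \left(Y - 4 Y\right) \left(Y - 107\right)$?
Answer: $-12928176131860$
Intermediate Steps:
$v{\left(Y \right)} = - 3 Y \left(-107 + Y\right)$
$\left(3961577 - 59437\right) \left(v{\left(1158 \right)} + 338075\right) = \left(3961577 - 59437\right) \left(3 \cdot 1158 \left(107 - 1158\right) + 338075\right) = \left(3961577 - 59437\right) \left(3 \cdot 1158 \left(-1051\right) + 338075\right) = 3902140 \left(-3651174 + 338075\right) = 3902140 \left(-3313099\right) = -12928176131860$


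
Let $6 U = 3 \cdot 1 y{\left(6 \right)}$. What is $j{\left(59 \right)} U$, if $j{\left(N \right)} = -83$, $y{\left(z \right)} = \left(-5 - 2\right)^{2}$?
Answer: $- \frac{4067}{2} \approx -2033.5$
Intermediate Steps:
$y{\left(z \right)} = 49$ ($y{\left(z \right)} = \left(-7\right)^{2} = 49$)
$U = \frac{49}{2}$ ($U = \frac{3 \cdot 1 \cdot 49}{6} = \frac{3 \cdot 49}{6} = \frac{1}{6} \cdot 147 = \frac{49}{2} \approx 24.5$)
$j{\left(59 \right)} U = \left(-83\right) \frac{49}{2} = - \frac{4067}{2}$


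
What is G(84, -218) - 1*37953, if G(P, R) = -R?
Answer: -37735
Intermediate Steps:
G(84, -218) - 1*37953 = -1*(-218) - 1*37953 = 218 - 37953 = -37735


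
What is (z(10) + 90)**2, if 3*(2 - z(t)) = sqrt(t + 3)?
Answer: (276 - sqrt(13))**2/9 ≈ 8244.3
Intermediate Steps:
z(t) = 2 - sqrt(3 + t)/3 (z(t) = 2 - sqrt(t + 3)/3 = 2 - sqrt(3 + t)/3)
(z(10) + 90)**2 = ((2 - sqrt(3 + 10)/3) + 90)**2 = ((2 - sqrt(13)/3) + 90)**2 = (92 - sqrt(13)/3)**2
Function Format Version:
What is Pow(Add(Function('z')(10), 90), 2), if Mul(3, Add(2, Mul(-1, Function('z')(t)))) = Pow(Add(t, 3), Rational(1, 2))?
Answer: Mul(Rational(1, 9), Pow(Add(276, Mul(-1, Pow(13, Rational(1, 2)))), 2)) ≈ 8244.3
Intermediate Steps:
Function('z')(t) = Add(2, Mul(Rational(-1, 3), Pow(Add(3, t), Rational(1, 2)))) (Function('z')(t) = Add(2, Mul(Rational(-1, 3), Pow(Add(t, 3), Rational(1, 2)))) = Add(2, Mul(Rational(-1, 3), Pow(Add(3, t), Rational(1, 2)))))
Pow(Add(Function('z')(10), 90), 2) = Pow(Add(Add(2, Mul(Rational(-1, 3), Pow(Add(3, 10), Rational(1, 2)))), 90), 2) = Pow(Add(Add(2, Mul(Rational(-1, 3), Pow(13, Rational(1, 2)))), 90), 2) = Pow(Add(92, Mul(Rational(-1, 3), Pow(13, Rational(1, 2)))), 2)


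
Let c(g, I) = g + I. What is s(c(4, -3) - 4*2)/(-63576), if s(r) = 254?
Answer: -127/31788 ≈ -0.0039952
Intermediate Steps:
c(g, I) = I + g
s(c(4, -3) - 4*2)/(-63576) = 254/(-63576) = 254*(-1/63576) = -127/31788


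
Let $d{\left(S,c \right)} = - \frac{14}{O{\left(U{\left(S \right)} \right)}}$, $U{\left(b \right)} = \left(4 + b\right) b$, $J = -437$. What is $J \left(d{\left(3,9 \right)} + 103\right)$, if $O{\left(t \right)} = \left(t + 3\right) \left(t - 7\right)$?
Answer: $- \frac{1079827}{24} \approx -44993.0$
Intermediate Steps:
$U{\left(b \right)} = b \left(4 + b\right)$
$O{\left(t \right)} = \left(-7 + t\right) \left(3 + t\right)$ ($O{\left(t \right)} = \left(3 + t\right) \left(t - 7\right) = \left(3 + t\right) \left(-7 + t\right) = \left(-7 + t\right) \left(3 + t\right)$)
$d{\left(S,c \right)} = - \frac{14}{-21 + S^{2} \left(4 + S\right)^{2} - 4 S \left(4 + S\right)}$ ($d{\left(S,c \right)} = - \frac{14}{-21 + \left(S \left(4 + S\right)\right)^{2} - 4 S \left(4 + S\right)} = - \frac{14}{-21 + S^{2} \left(4 + S\right)^{2} - 4 S \left(4 + S\right)}$)
$J \left(d{\left(3,9 \right)} + 103\right) = - 437 \left(\frac{14}{21 - 3^{2} \left(4 + 3\right)^{2} + 4 \cdot 3 \left(4 + 3\right)} + 103\right) = - 437 \left(\frac{14}{21 - 9 \cdot 7^{2} + 4 \cdot 3 \cdot 7} + 103\right) = - 437 \left(\frac{14}{21 - 9 \cdot 49 + 84} + 103\right) = - 437 \left(\frac{14}{21 - 441 + 84} + 103\right) = - 437 \left(\frac{14}{-336} + 103\right) = - 437 \left(14 \left(- \frac{1}{336}\right) + 103\right) = - 437 \left(- \frac{1}{24} + 103\right) = \left(-437\right) \frac{2471}{24} = - \frac{1079827}{24}$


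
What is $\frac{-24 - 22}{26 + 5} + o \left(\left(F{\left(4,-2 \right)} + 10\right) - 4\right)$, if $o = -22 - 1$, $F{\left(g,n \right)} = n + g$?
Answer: $- \frac{5750}{31} \approx -185.48$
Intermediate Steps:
$F{\left(g,n \right)} = g + n$
$o = -23$ ($o = -22 - 1 = -23$)
$\frac{-24 - 22}{26 + 5} + o \left(\left(F{\left(4,-2 \right)} + 10\right) - 4\right) = \frac{-24 - 22}{26 + 5} - 23 \left(\left(\left(4 - 2\right) + 10\right) - 4\right) = - \frac{46}{31} - 23 \left(\left(2 + 10\right) - 4\right) = \left(-46\right) \frac{1}{31} - 23 \left(12 - 4\right) = - \frac{46}{31} - 184 = - \frac{5750}{31}$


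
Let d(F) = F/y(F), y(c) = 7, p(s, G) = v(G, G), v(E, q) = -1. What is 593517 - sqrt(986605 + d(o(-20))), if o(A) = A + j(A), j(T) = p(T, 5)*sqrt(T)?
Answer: 593517 - sqrt(48343505 - 14*I*sqrt(5))/7 ≈ 5.9252e+5 + 0.0003216*I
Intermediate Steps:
p(s, G) = -1
j(T) = -sqrt(T)
o(A) = A - sqrt(A)
d(F) = F/7
593517 - sqrt(986605 + d(o(-20))) = 593517 - sqrt(986605 + (-20 - sqrt(-20))/7) = 593517 - sqrt(986605 + (-20 - 2*I*sqrt(5))/7) = 593517 - sqrt(986605 + (-20/7 - 2*I*sqrt(5)/7)) = 593517 - sqrt(6906215/7 - 2*I*sqrt(5)/7)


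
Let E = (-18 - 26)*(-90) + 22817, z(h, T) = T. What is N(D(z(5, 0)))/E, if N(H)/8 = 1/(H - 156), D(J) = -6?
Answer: -4/2168937 ≈ -1.8442e-6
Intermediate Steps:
E = 26777 (E = -44*(-90) + 22817 = 3960 + 22817 = 26777)
N(H) = 8/(-156 + H) (N(H) = 8/(H - 156) = 8/(-156 + H))
N(D(z(5, 0)))/E = (8/(-156 - 6))/26777 = (8/(-162))*(1/26777) = (8*(-1/162))*(1/26777) = -4/81*1/26777 = -4/2168937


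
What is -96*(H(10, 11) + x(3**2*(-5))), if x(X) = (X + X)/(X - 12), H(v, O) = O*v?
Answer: -203520/19 ≈ -10712.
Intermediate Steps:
x(X) = 2*X/(-12 + X) (x(X) = (2*X)/(-12 + X) = 2*X/(-12 + X))
-96*(H(10, 11) + x(3**2*(-5))) = -96*(11*10 + 2*(3**2*(-5))/(-12 + 3**2*(-5))) = -96*(110 + 2*(9*(-5))/(-12 + 9*(-5))) = -96*(110 + 2*(-45)/(-12 - 45)) = -96*(110 + 2*(-45)/(-57)) = -96*(110 + 2*(-45)*(-1/57)) = -96*(110 + 30/19) = -96*2120/19 = -203520/19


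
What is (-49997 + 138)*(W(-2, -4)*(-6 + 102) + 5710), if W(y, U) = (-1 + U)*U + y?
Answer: -370851242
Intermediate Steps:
W(y, U) = y + U*(-1 + U) (W(y, U) = U*(-1 + U) + y = y + U*(-1 + U))
(-49997 + 138)*(W(-2, -4)*(-6 + 102) + 5710) = (-49997 + 138)*((-2 + (-4)² - 1*(-4))*(-6 + 102) + 5710) = -49859*((-2 + 16 + 4)*96 + 5710) = -49859*(18*96 + 5710) = -49859*(1728 + 5710) = -49859*7438 = -370851242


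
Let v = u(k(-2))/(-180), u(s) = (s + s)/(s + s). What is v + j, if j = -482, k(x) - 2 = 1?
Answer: -86761/180 ≈ -482.01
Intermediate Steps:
k(x) = 3 (k(x) = 2 + 1 = 3)
u(s) = 1 (u(s) = (2*s)/((2*s)) = (2*s)*(1/(2*s)) = 1)
v = -1/180 (v = 1/(-180) = 1*(-1/180) = -1/180 ≈ -0.0055556)
v + j = -1/180 - 482 = -86761/180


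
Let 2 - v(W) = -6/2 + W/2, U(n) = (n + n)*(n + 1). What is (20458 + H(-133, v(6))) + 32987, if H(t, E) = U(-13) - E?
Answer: 53755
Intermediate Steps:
U(n) = 2*n*(1 + n) (U(n) = (2*n)*(1 + n) = 2*n*(1 + n))
v(W) = 5 - W/2 (v(W) = 2 - (-6/2 + W/2) = 2 - (-6*½ + W*(½)) = 2 - (-3 + W/2) = 2 + (3 - W/2) = 5 - W/2)
H(t, E) = 312 - E (H(t, E) = 2*(-13)*(1 - 13) - E = 2*(-13)*(-12) - E = 312 - E)
(20458 + H(-133, v(6))) + 32987 = (20458 + (312 - (5 - ½*6))) + 32987 = (20458 + (312 - (5 - 3))) + 32987 = (20458 + (312 - 1*2)) + 32987 = (20458 + (312 - 2)) + 32987 = (20458 + 310) + 32987 = 20768 + 32987 = 53755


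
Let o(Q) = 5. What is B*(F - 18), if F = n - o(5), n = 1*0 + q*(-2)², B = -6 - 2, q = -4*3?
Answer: 568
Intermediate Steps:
q = -12
B = -8
n = -48 (n = 1*0 - 12*(-2)² = 0 - 12*4 = 0 - 48 = -48)
F = -53 (F = -48 - 1*5 = -48 - 5 = -53)
B*(F - 18) = -8*(-53 - 18) = -8*(-71) = 568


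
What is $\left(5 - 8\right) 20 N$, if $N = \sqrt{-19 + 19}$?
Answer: $0$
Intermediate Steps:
$N = 0$ ($N = \sqrt{0} = 0$)
$\left(5 - 8\right) 20 N = \left(5 - 8\right) 20 \cdot 0 = \left(-3\right) 20 \cdot 0 = \left(-60\right) 0 = 0$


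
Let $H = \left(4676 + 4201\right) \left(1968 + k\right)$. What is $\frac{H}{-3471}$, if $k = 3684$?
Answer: $- \frac{16724268}{1157} \approx -14455.0$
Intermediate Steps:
$H = 50172804$ ($H = \left(4676 + 4201\right) \left(1968 + 3684\right) = 8877 \cdot 5652 = 50172804$)
$\frac{H}{-3471} = \frac{50172804}{-3471} = 50172804 \left(- \frac{1}{3471}\right) = - \frac{16724268}{1157}$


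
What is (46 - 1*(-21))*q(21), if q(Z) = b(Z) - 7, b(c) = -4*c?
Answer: -6097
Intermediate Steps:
q(Z) = -7 - 4*Z (q(Z) = -4*Z - 7 = -7 - 4*Z)
(46 - 1*(-21))*q(21) = (46 - 1*(-21))*(-7 - 4*21) = (46 + 21)*(-7 - 84) = 67*(-91) = -6097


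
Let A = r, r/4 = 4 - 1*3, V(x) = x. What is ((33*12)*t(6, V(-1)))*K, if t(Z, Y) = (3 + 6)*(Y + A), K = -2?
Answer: -21384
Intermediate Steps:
r = 4 (r = 4*(4 - 1*3) = 4*(4 - 3) = 4*1 = 4)
A = 4
t(Z, Y) = 36 + 9*Y (t(Z, Y) = (3 + 6)*(Y + 4) = 9*(4 + Y) = 36 + 9*Y)
((33*12)*t(6, V(-1)))*K = ((33*12)*(36 + 9*(-1)))*(-2) = (396*(36 - 9))*(-2) = (396*27)*(-2) = 10692*(-2) = -21384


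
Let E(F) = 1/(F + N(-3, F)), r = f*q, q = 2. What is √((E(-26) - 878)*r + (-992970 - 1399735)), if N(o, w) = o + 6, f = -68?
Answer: 7*I*√24542265/23 ≈ 1507.7*I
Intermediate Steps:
N(o, w) = 6 + o
r = -136 (r = -68*2 = -136)
E(F) = 1/(3 + F) (E(F) = 1/(F + (6 - 3)) = 1/(F + 3) = 1/(3 + F))
√((E(-26) - 878)*r + (-992970 - 1399735)) = √((1/(3 - 26) - 878)*(-136) + (-992970 - 1399735)) = √((1/(-23) - 878)*(-136) - 2392705) = √((-1/23 - 878)*(-136) - 2392705) = √(-20195/23*(-136) - 2392705) = √(2746520/23 - 2392705) = √(-52285695/23) = 7*I*√24542265/23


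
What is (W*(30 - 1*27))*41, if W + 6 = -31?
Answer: -4551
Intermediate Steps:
W = -37 (W = -6 - 31 = -37)
(W*(30 - 1*27))*41 = -37*(30 - 1*27)*41 = -37*(30 - 27)*41 = -37*3*41 = -111*41 = -4551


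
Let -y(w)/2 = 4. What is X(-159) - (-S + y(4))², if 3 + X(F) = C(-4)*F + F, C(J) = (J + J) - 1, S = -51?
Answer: -580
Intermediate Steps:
y(w) = -8 (y(w) = -2*4 = -8)
C(J) = -1 + 2*J (C(J) = 2*J - 1 = -1 + 2*J)
X(F) = -3 - 8*F (X(F) = -3 + ((-1 + 2*(-4))*F + F) = -3 + ((-1 - 8)*F + F) = -3 + (-9*F + F) = -3 - 8*F)
X(-159) - (-S + y(4))² = (-3 - 8*(-159)) - (-1*(-51) - 8)² = (-3 + 1272) - (51 - 8)² = 1269 - 1*43² = 1269 - 1*1849 = 1269 - 1849 = -580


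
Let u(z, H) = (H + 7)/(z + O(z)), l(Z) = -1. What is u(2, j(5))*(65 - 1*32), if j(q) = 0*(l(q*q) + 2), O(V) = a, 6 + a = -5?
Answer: -77/3 ≈ -25.667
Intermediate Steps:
a = -11 (a = -6 - 5 = -11)
O(V) = -11
j(q) = 0 (j(q) = 0*(-1 + 2) = 0*1 = 0)
u(z, H) = (7 + H)/(-11 + z) (u(z, H) = (H + 7)/(z - 11) = (7 + H)/(-11 + z))
u(2, j(5))*(65 - 1*32) = ((7 + 0)/(-11 + 2))*(65 - 1*32) = (7/(-9))*(65 - 32) = -⅑*7*33 = -7/9*33 = -77/3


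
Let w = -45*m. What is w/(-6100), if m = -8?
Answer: -18/305 ≈ -0.059016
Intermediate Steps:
w = 360 (w = -45*(-8) = 360)
w/(-6100) = 360/(-6100) = 360*(-1/6100) = -18/305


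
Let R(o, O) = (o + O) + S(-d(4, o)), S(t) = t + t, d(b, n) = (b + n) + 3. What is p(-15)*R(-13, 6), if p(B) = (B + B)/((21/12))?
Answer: -600/7 ≈ -85.714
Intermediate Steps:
d(b, n) = 3 + b + n
S(t) = 2*t
R(o, O) = -14 + O - o (R(o, O) = (o + O) + 2*(-(3 + 4 + o)) = (O + o) + 2*(-(7 + o)) = (O + o) + 2*(-7 - o) = (O + o) + (-14 - 2*o) = -14 + O - o)
p(B) = 8*B/7 (p(B) = (2*B)/((21*(1/12))) = (2*B)/(7/4) = (2*B)*(4/7) = 8*B/7)
p(-15)*R(-13, 6) = ((8/7)*(-15))*(-14 + 6 - 1*(-13)) = -120*(-14 + 6 + 13)/7 = -120/7*5 = -600/7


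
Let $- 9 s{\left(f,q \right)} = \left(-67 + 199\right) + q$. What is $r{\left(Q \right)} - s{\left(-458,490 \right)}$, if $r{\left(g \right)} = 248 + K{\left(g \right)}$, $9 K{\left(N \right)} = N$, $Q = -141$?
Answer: $\frac{2713}{9} \approx 301.44$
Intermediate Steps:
$K{\left(N \right)} = \frac{N}{9}$
$s{\left(f,q \right)} = - \frac{44}{3} - \frac{q}{9}$ ($s{\left(f,q \right)} = - \frac{\left(-67 + 199\right) + q}{9} = - \frac{132 + q}{9} = - \frac{44}{3} - \frac{q}{9}$)
$r{\left(g \right)} = 248 + \frac{g}{9}$
$r{\left(Q \right)} - s{\left(-458,490 \right)} = \left(248 + \frac{1}{9} \left(-141\right)\right) - \left(- \frac{44}{3} - \frac{490}{9}\right) = \left(248 - \frac{47}{3}\right) - \left(- \frac{44}{3} - \frac{490}{9}\right) = \frac{697}{3} - - \frac{622}{9} = \frac{697}{3} + \frac{622}{9} = \frac{2713}{9}$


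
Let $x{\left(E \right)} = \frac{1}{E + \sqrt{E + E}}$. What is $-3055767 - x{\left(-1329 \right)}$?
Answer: $- \frac{4067225876}{1331} + \frac{i \sqrt{2658}}{1768899} \approx -3.0558 \cdot 10^{6} + 2.9146 \cdot 10^{-5} i$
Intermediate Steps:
$x{\left(E \right)} = \frac{1}{E + \sqrt{2} \sqrt{E}}$ ($x{\left(E \right)} = \frac{1}{E + \sqrt{2 E}} = \frac{1}{E + \sqrt{2} \sqrt{E}}$)
$-3055767 - x{\left(-1329 \right)} = -3055767 - \frac{1}{-1329 + \sqrt{2} \sqrt{-1329}} = -3055767 - \frac{1}{-1329 + \sqrt{2} i \sqrt{1329}} = -3055767 - \frac{1}{-1329 + i \sqrt{2658}}$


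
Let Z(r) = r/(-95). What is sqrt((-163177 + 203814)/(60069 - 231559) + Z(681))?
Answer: I*sqrt(78619895580710)/3258310 ≈ 2.7213*I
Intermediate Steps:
Z(r) = -r/95 (Z(r) = r*(-1/95) = -r/95)
sqrt((-163177 + 203814)/(60069 - 231559) + Z(681)) = sqrt((-163177 + 203814)/(60069 - 231559) - 1/95*681) = sqrt(40637/(-171490) - 681/95) = sqrt(40637*(-1/171490) - 681/95) = sqrt(-40637/171490 - 681/95) = sqrt(-24129041/3258310) = I*sqrt(78619895580710)/3258310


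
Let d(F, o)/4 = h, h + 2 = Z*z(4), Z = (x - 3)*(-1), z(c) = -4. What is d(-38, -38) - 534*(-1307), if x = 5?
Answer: 697962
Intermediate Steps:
Z = -2 (Z = (5 - 3)*(-1) = 2*(-1) = -2)
h = 6 (h = -2 - 2*(-4) = -2 + 8 = 6)
d(F, o) = 24 (d(F, o) = 4*6 = 24)
d(-38, -38) - 534*(-1307) = 24 - 534*(-1307) = 24 + 697938 = 697962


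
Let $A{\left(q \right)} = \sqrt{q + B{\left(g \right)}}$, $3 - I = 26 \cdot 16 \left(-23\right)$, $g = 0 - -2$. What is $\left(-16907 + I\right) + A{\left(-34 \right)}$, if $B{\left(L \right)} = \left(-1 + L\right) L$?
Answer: $-7336 + 4 i \sqrt{2} \approx -7336.0 + 5.6569 i$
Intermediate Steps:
$g = 2$ ($g = 0 + 2 = 2$)
$B{\left(L \right)} = L \left(-1 + L\right)$
$I = 9571$ ($I = 3 - 26 \cdot 16 \left(-23\right) = 3 - 416 \left(-23\right) = 3 - -9568 = 3 + 9568 = 9571$)
$A{\left(q \right)} = \sqrt{2 + q}$ ($A{\left(q \right)} = \sqrt{q + 2 \left(-1 + 2\right)} = \sqrt{q + 2 \cdot 1} = \sqrt{q + 2} = \sqrt{2 + q}$)
$\left(-16907 + I\right) + A{\left(-34 \right)} = \left(-16907 + 9571\right) + \sqrt{2 - 34} = -7336 + \sqrt{-32} = -7336 + 4 i \sqrt{2}$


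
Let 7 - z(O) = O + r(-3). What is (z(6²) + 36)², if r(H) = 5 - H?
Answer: 1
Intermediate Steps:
z(O) = -1 - O (z(O) = 7 - (O + (5 - 1*(-3))) = 7 - (O + (5 + 3)) = 7 - (O + 8) = 7 - (8 + O) = 7 + (-8 - O) = -1 - O)
(z(6²) + 36)² = ((-1 - 1*6²) + 36)² = ((-1 - 1*36) + 36)² = ((-1 - 36) + 36)² = (-37 + 36)² = (-1)² = 1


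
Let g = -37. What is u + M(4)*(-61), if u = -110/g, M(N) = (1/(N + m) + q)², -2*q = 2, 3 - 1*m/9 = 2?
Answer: -306418/6253 ≈ -49.003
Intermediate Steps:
m = 9 (m = 27 - 9*2 = 27 - 18 = 9)
q = -1 (q = -½*2 = -1)
M(N) = (-1 + 1/(9 + N))² (M(N) = (1/(N + 9) - 1)² = (1/(9 + N) - 1)² = (-1 + 1/(9 + N))²)
u = 110/37 (u = -110/(-37) = -110*(-1/37) = 110/37 ≈ 2.9730)
u + M(4)*(-61) = 110/37 + ((8 + 4)²/(9 + 4)²)*(-61) = 110/37 + (12²/13²)*(-61) = 110/37 + (144*(1/169))*(-61) = 110/37 + (144/169)*(-61) = 110/37 - 8784/169 = -306418/6253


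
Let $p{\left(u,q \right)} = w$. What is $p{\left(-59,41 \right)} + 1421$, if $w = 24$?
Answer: $1445$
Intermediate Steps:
$p{\left(u,q \right)} = 24$
$p{\left(-59,41 \right)} + 1421 = 24 + 1421 = 1445$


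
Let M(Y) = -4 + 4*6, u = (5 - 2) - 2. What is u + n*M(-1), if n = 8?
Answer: 161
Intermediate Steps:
u = 1 (u = 3 - 2 = 1)
M(Y) = 20 (M(Y) = -4 + 24 = 20)
u + n*M(-1) = 1 + 8*20 = 1 + 160 = 161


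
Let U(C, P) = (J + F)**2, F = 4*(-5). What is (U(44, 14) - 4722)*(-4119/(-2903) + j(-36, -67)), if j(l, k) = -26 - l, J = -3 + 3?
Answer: -143269978/2903 ≈ -49352.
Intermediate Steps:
J = 0
F = -20
U(C, P) = 400 (U(C, P) = (0 - 20)**2 = (-20)**2 = 400)
(U(44, 14) - 4722)*(-4119/(-2903) + j(-36, -67)) = (400 - 4722)*(-4119/(-2903) + (-26 - 1*(-36))) = -4322*(-4119*(-1/2903) + (-26 + 36)) = -4322*(4119/2903 + 10) = -4322*33149/2903 = -143269978/2903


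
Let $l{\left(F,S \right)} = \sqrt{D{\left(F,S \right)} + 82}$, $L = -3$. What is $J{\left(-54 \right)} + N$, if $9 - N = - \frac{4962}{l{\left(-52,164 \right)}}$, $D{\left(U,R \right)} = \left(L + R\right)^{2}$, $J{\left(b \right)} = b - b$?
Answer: $9 + \frac{4962 \sqrt{26003}}{26003} \approx 39.771$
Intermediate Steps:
$J{\left(b \right)} = 0$
$D{\left(U,R \right)} = \left(-3 + R\right)^{2}$
$l{\left(F,S \right)} = \sqrt{82 + \left(-3 + S\right)^{2}}$ ($l{\left(F,S \right)} = \sqrt{\left(-3 + S\right)^{2} + 82} = \sqrt{82 + \left(-3 + S\right)^{2}}$)
$N = 9 + \frac{4962 \sqrt{26003}}{26003}$ ($N = 9 - - \frac{4962}{\sqrt{82 + \left(-3 + 164\right)^{2}}} = 9 - - \frac{4962}{\sqrt{82 + 161^{2}}} = 9 - - \frac{4962}{\sqrt{82 + 25921}} = 9 - - \frac{4962}{\sqrt{26003}} = 9 - - 4962 \frac{\sqrt{26003}}{26003} = 9 - - \frac{4962 \sqrt{26003}}{26003} = 9 + \frac{4962 \sqrt{26003}}{26003} \approx 39.771$)
$J{\left(-54 \right)} + N = 0 + \left(9 + \frac{4962 \sqrt{26003}}{26003}\right) = 9 + \frac{4962 \sqrt{26003}}{26003}$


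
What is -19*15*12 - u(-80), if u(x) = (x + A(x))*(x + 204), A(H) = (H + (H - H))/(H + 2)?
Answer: 248540/39 ≈ 6372.8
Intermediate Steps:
A(H) = H/(2 + H) (A(H) = (H + 0)/(2 + H) = H/(2 + H))
u(x) = (204 + x)*(x + x/(2 + x)) (u(x) = (x + x/(2 + x))*(x + 204) = (x + x/(2 + x))*(204 + x) = (204 + x)*(x + x/(2 + x)))
-19*15*12 - u(-80) = -19*15*12 - (-80)*(612 + (-80)² + 207*(-80))/(2 - 80) = -285*12 - (-80)*(612 + 6400 - 16560)/(-78) = -3420 - (-80)*(-1)*(-9548)/78 = -3420 - 1*(-381920/39) = -3420 + 381920/39 = 248540/39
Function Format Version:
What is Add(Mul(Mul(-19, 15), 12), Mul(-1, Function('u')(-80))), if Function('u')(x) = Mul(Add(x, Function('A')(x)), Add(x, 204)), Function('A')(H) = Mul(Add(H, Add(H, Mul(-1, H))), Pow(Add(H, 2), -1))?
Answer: Rational(248540, 39) ≈ 6372.8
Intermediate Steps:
Function('A')(H) = Mul(H, Pow(Add(2, H), -1)) (Function('A')(H) = Mul(Add(H, 0), Pow(Add(2, H), -1)) = Mul(H, Pow(Add(2, H), -1)))
Function('u')(x) = Mul(Add(204, x), Add(x, Mul(x, Pow(Add(2, x), -1)))) (Function('u')(x) = Mul(Add(x, Mul(x, Pow(Add(2, x), -1))), Add(x, 204)) = Mul(Add(x, Mul(x, Pow(Add(2, x), -1))), Add(204, x)) = Mul(Add(204, x), Add(x, Mul(x, Pow(Add(2, x), -1)))))
Add(Mul(Mul(-19, 15), 12), Mul(-1, Function('u')(-80))) = Add(Mul(Mul(-19, 15), 12), Mul(-1, Mul(-80, Pow(Add(2, -80), -1), Add(612, Pow(-80, 2), Mul(207, -80))))) = Add(Mul(-285, 12), Mul(-1, Mul(-80, Pow(-78, -1), Add(612, 6400, -16560)))) = Add(-3420, Mul(-1, Mul(-80, Rational(-1, 78), -9548))) = Add(-3420, Mul(-1, Rational(-381920, 39))) = Add(-3420, Rational(381920, 39)) = Rational(248540, 39)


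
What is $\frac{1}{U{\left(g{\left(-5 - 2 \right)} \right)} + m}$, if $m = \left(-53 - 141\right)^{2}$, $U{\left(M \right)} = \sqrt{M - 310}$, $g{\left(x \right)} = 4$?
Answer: $\frac{18818}{708234401} - \frac{3 i \sqrt{34}}{1416468802} \approx 2.657 \cdot 10^{-5} - 1.235 \cdot 10^{-8} i$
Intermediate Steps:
$U{\left(M \right)} = \sqrt{-310 + M}$
$m = 37636$ ($m = \left(-194\right)^{2} = 37636$)
$\frac{1}{U{\left(g{\left(-5 - 2 \right)} \right)} + m} = \frac{1}{\sqrt{-310 + 4} + 37636} = \frac{1}{\sqrt{-306} + 37636} = \frac{1}{3 i \sqrt{34} + 37636} = \frac{1}{37636 + 3 i \sqrt{34}}$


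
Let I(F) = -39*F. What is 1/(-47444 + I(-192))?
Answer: -1/39956 ≈ -2.5028e-5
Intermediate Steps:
1/(-47444 + I(-192)) = 1/(-47444 - 39*(-192)) = 1/(-47444 + 7488) = 1/(-39956) = -1/39956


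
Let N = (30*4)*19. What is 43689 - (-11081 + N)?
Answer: 52490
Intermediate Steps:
N = 2280 (N = 120*19 = 2280)
43689 - (-11081 + N) = 43689 - (-11081 + 2280) = 43689 - 1*(-8801) = 43689 + 8801 = 52490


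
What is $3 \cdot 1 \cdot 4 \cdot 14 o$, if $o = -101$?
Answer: $-16968$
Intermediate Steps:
$3 \cdot 1 \cdot 4 \cdot 14 o = 3 \cdot 1 \cdot 4 \cdot 14 \left(-101\right) = 3 \cdot 4 \cdot 14 \left(-101\right) = 12 \cdot 14 \left(-101\right) = 168 \left(-101\right) = -16968$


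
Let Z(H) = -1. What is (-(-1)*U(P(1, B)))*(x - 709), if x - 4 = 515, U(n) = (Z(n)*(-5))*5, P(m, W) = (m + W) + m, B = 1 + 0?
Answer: -4750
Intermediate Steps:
B = 1
P(m, W) = W + 2*m (P(m, W) = (W + m) + m = W + 2*m)
U(n) = 25 (U(n) = -1*(-5)*5 = 5*5 = 25)
x = 519 (x = 4 + 515 = 519)
(-(-1)*U(P(1, B)))*(x - 709) = (-(-1)*25)*(519 - 709) = -1*(-25)*(-190) = 25*(-190) = -4750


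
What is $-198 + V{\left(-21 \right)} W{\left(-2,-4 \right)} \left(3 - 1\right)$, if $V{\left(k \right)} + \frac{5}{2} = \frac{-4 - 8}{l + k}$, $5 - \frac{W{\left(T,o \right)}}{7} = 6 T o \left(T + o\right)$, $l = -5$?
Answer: $- \frac{111277}{13} \approx -8559.8$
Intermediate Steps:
$W{\left(T,o \right)} = 35 - 42 T o \left(T + o\right)$ ($W{\left(T,o \right)} = 35 - 7 \cdot 6 T o \left(T + o\right) = 35 - 42 T o \left(T + o\right)$)
$V{\left(k \right)} = - \frac{5}{2} - \frac{12}{-5 + k}$ ($V{\left(k \right)} = - \frac{5}{2} + \frac{-4 - 8}{-5 + k} = - \frac{5}{2} - \frac{12}{-5 + k}$)
$-198 + V{\left(-21 \right)} W{\left(-2,-4 \right)} \left(3 - 1\right) = -198 + \frac{1 - -105}{2 \left(-5 - 21\right)} \left(35 - - 84 \left(-4\right)^{2} - - 168 \left(-2\right)^{2}\right) \left(3 - 1\right) = -198 + \frac{1 + 105}{2 \left(-26\right)} \left(35 - \left(-84\right) 16 - \left(-168\right) 4\right) 2 = -198 + \frac{1}{2} \left(- \frac{1}{26}\right) 106 \left(35 + 1344 + 672\right) 2 = -198 - \frac{53 \cdot 2051 \cdot 2}{26} = -198 - \frac{108703}{13} = - \frac{111277}{13}$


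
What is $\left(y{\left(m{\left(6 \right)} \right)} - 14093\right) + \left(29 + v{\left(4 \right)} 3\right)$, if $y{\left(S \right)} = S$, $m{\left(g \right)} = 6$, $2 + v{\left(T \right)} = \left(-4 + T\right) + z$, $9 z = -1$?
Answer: $- \frac{42193}{3} \approx -14064.0$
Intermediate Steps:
$z = - \frac{1}{9}$ ($z = \frac{1}{9} \left(-1\right) = - \frac{1}{9} \approx -0.11111$)
$v{\left(T \right)} = - \frac{55}{9} + T$ ($v{\left(T \right)} = -2 + \left(\left(-4 + T\right) - \frac{1}{9}\right) = -2 + \left(- \frac{37}{9} + T\right) = - \frac{55}{9} + T$)
$\left(y{\left(m{\left(6 \right)} \right)} - 14093\right) + \left(29 + v{\left(4 \right)} 3\right) = \left(6 - 14093\right) + \left(29 + \left(- \frac{55}{9} + 4\right) 3\right) = -14087 + \left(29 - \frac{19}{3}\right) = -14087 + \frac{68}{3} = - \frac{42193}{3}$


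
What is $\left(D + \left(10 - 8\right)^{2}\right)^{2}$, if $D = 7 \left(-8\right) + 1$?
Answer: $2601$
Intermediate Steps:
$D = -55$ ($D = -56 + 1 = -55$)
$\left(D + \left(10 - 8\right)^{2}\right)^{2} = \left(-55 + \left(10 - 8\right)^{2}\right)^{2} = \left(-55 + 2^{2}\right)^{2} = \left(-55 + 4\right)^{2} = \left(-51\right)^{2} = 2601$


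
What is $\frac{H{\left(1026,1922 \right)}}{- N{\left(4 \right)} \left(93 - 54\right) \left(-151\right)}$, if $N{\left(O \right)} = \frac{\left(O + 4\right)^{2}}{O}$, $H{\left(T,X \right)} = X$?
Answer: $\frac{961}{47112} \approx 0.020398$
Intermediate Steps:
$N{\left(O \right)} = \frac{\left(4 + O\right)^{2}}{O}$
$\frac{H{\left(1026,1922 \right)}}{- N{\left(4 \right)} \left(93 - 54\right) \left(-151\right)} = \frac{1922}{- \frac{\left(4 + 4\right)^{2}}{4} \left(93 - 54\right) \left(-151\right)} = \frac{1922}{- \frac{8^{2}}{4} \cdot 39 \left(-151\right)} = \frac{1922}{- \frac{64}{4} \cdot 39 \left(-151\right)} = \frac{1922}{\left(-1\right) 16 \cdot 39 \left(-151\right)} = \frac{1922}{\left(-16\right) 39 \left(-151\right)} = \frac{1922}{\left(-624\right) \left(-151\right)} = \frac{1922}{94224} = 1922 \cdot \frac{1}{94224} = \frac{961}{47112}$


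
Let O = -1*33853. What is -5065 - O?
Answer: 28788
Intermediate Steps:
O = -33853
-5065 - O = -5065 - 1*(-33853) = -5065 + 33853 = 28788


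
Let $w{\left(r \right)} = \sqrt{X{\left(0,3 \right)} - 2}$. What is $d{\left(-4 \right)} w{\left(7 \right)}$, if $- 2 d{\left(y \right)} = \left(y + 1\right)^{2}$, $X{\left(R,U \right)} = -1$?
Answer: $- \frac{9 i \sqrt{3}}{2} \approx - 7.7942 i$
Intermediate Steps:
$d{\left(y \right)} = - \frac{\left(1 + y\right)^{2}}{2}$ ($d{\left(y \right)} = - \frac{\left(y + 1\right)^{2}}{2} = - \frac{\left(1 + y\right)^{2}}{2}$)
$w{\left(r \right)} = i \sqrt{3}$ ($w{\left(r \right)} = \sqrt{-1 - 2} = \sqrt{-3} = i \sqrt{3}$)
$d{\left(-4 \right)} w{\left(7 \right)} = - \frac{\left(1 - 4\right)^{2}}{2} i \sqrt{3} = - \frac{\left(-3\right)^{2}}{2} i \sqrt{3} = \left(- \frac{1}{2}\right) 9 i \sqrt{3} = - \frac{9 i \sqrt{3}}{2}$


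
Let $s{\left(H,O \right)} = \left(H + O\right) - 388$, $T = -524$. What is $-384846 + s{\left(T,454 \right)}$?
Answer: $-385304$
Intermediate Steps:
$s{\left(H,O \right)} = -388 + H + O$
$-384846 + s{\left(T,454 \right)} = -384846 - 458 = -385304$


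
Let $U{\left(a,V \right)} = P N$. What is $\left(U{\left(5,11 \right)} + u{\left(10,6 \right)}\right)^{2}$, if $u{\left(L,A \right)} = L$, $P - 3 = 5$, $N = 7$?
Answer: $4356$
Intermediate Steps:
$P = 8$ ($P = 3 + 5 = 8$)
$U{\left(a,V \right)} = 56$ ($U{\left(a,V \right)} = 8 \cdot 7 = 56$)
$\left(U{\left(5,11 \right)} + u{\left(10,6 \right)}\right)^{2} = \left(56 + 10\right)^{2} = 66^{2} = 4356$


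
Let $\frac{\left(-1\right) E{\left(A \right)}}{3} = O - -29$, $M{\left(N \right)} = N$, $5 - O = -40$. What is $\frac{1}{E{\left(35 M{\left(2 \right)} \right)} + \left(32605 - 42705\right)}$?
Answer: $- \frac{1}{10322} \approx -9.688 \cdot 10^{-5}$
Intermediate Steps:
$O = 45$ ($O = 5 - -40 = 5 + 40 = 45$)
$E{\left(A \right)} = -222$ ($E{\left(A \right)} = - 3 \left(45 - -29\right) = - 3 \left(45 + 29\right) = \left(-3\right) 74 = -222$)
$\frac{1}{E{\left(35 M{\left(2 \right)} \right)} + \left(32605 - 42705\right)} = \frac{1}{-222 + \left(32605 - 42705\right)} = \frac{1}{-222 - 10100} = \frac{1}{-10322} = - \frac{1}{10322}$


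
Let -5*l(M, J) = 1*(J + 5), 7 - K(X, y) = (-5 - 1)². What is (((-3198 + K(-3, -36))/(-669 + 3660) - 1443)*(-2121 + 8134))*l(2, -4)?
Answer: 5194318024/2991 ≈ 1.7367e+6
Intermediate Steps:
K(X, y) = -29 (K(X, y) = 7 - (-5 - 1)² = 7 - 1*(-6)² = 7 - 1*36 = 7 - 36 = -29)
l(M, J) = -1 - J/5 (l(M, J) = -(J + 5)/5 = -(5 + J)/5 = -1 - J/5)
(((-3198 + K(-3, -36))/(-669 + 3660) - 1443)*(-2121 + 8134))*l(2, -4) = (((-3198 - 29)/(-669 + 3660) - 1443)*(-2121 + 8134))*(-1 - ⅕*(-4)) = ((-3227/2991 - 1443)*6013)*(-1 + ⅘) = ((-3227*1/2991 - 1443)*6013)*(-⅕) = ((-3227/2991 - 1443)*6013)*(-⅕) = -4319240/2991*6013*(-⅕) = -25971590120/2991*(-⅕) = 5194318024/2991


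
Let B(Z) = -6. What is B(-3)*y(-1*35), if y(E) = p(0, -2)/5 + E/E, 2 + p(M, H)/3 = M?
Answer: 6/5 ≈ 1.2000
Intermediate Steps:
p(M, H) = -6 + 3*M
y(E) = -⅕ (y(E) = (-6 + 3*0)/5 + E/E = (-6 + 0)*(⅕) + 1 = -6*⅕ + 1 = -6/5 + 1 = -⅕)
B(-3)*y(-1*35) = -6*(-⅕) = 6/5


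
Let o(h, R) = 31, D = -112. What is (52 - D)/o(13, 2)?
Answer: 164/31 ≈ 5.2903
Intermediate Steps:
(52 - D)/o(13, 2) = (52 - 1*(-112))/31 = (52 + 112)*(1/31) = 164*(1/31) = 164/31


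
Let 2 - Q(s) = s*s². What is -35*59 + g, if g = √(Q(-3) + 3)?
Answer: -2065 + 4*√2 ≈ -2059.3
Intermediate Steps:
Q(s) = 2 - s³ (Q(s) = 2 - s*s² = 2 - s³)
g = 4*√2 (g = √((2 - 1*(-3)³) + 3) = √((2 - 1*(-27)) + 3) = √((2 + 27) + 3) = √(29 + 3) = √32 = 4*√2 ≈ 5.6569)
-35*59 + g = -35*59 + 4*√2 = -2065 + 4*√2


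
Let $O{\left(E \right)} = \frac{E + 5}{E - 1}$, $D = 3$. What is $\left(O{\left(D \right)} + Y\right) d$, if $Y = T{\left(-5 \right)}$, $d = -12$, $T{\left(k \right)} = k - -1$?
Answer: $0$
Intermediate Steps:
$T{\left(k \right)} = 1 + k$ ($T{\left(k \right)} = k + 1 = 1 + k$)
$Y = -4$ ($Y = 1 - 5 = -4$)
$O{\left(E \right)} = \frac{5 + E}{-1 + E}$
$\left(O{\left(D \right)} + Y\right) d = \left(\frac{5 + 3}{-1 + 3} - 4\right) \left(-12\right) = \left(\frac{1}{2} \cdot 8 - 4\right) \left(-12\right) = \left(4 - 4\right) \left(-12\right) = 0 \left(-12\right) = 0$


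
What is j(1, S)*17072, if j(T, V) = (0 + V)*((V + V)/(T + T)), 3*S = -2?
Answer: 68288/9 ≈ 7587.6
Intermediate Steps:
S = -2/3 (S = (1/3)*(-2) = -2/3 ≈ -0.66667)
j(T, V) = V**2/T (j(T, V) = V*((2*V)/((2*T))) = V*((2*V)*(1/(2*T))) = V*(V/T) = V**2/T)
j(1, S)*17072 = ((-2/3)**2/1)*17072 = (1*(4/9))*17072 = (4/9)*17072 = 68288/9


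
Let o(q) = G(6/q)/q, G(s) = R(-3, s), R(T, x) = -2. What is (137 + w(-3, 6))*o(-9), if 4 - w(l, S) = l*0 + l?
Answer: 32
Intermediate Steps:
G(s) = -2
o(q) = -2/q
w(l, S) = 4 - l (w(l, S) = 4 - (l*0 + l) = 4 - (0 + l) = 4 - l)
(137 + w(-3, 6))*o(-9) = (137 + (4 - 1*(-3)))*(-2/(-9)) = (137 + (4 + 3))*(-2*(-1/9)) = (137 + 7)*(2/9) = 144*(2/9) = 32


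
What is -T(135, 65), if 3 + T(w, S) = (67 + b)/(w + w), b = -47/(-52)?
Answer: 12863/4680 ≈ 2.7485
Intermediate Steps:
b = 47/52 (b = -47*(-1/52) = 47/52 ≈ 0.90385)
T(w, S) = -3 + 3531/(104*w) (T(w, S) = -3 + (67 + 47/52)/(w + w) = -3 + 3531/(52*((2*w))) = -3 + 3531*(1/(2*w))/52 = -3 + 3531/(104*w))
-T(135, 65) = -(-3 + (3531/104)/135) = -(-3 + (3531/104)*(1/135)) = -(-3 + 1177/4680) = -1*(-12863/4680) = 12863/4680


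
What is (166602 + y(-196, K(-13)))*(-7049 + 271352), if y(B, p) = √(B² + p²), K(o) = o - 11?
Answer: 44033408406 + 1057212*√2437 ≈ 4.4086e+10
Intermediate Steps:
K(o) = -11 + o
(166602 + y(-196, K(-13)))*(-7049 + 271352) = (166602 + √((-196)² + (-11 - 13)²))*(-7049 + 271352) = (166602 + √(38416 + (-24)²))*264303 = (166602 + √(38416 + 576))*264303 = (166602 + √38992)*264303 = (166602 + 4*√2437)*264303 = 44033408406 + 1057212*√2437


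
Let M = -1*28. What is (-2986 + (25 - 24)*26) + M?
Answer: -2988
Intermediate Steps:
M = -28
(-2986 + (25 - 24)*26) + M = (-2986 + (25 - 24)*26) - 28 = (-2986 + 1*26) - 28 = (-2986 + 26) - 28 = -2960 - 28 = -2988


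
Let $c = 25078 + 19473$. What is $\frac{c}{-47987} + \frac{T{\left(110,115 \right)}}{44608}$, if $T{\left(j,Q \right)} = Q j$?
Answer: $- \frac{690147729}{1070302048} \approx -0.64482$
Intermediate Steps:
$c = 44551$
$\frac{c}{-47987} + \frac{T{\left(110,115 \right)}}{44608} = \frac{44551}{-47987} + \frac{115 \cdot 110}{44608} = 44551 \left(- \frac{1}{47987}\right) + 12650 \cdot \frac{1}{44608} = - \frac{44551}{47987} + \frac{6325}{22304} = - \frac{690147729}{1070302048}$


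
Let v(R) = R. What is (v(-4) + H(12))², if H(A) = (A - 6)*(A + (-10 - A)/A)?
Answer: 3249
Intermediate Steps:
H(A) = (-6 + A)*(A + (-10 - A)/A)
(v(-4) + H(12))² = (-4 + (-4 + 12² - 7*12 + 60/12))² = (-4 + (-4 + 144 - 84 + 60*(1/12)))² = (-4 + (-4 + 144 - 84 + 5))² = (-4 + 61)² = 57² = 3249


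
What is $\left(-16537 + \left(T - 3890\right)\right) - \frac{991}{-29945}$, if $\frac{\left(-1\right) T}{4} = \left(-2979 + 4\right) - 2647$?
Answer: $\frac{61717636}{29945} \approx 2061.0$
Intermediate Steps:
$T = 22488$ ($T = - 4 \left(\left(-2979 + 4\right) - 2647\right) = - 4 \left(-2975 - 2647\right) = \left(-4\right) \left(-5622\right) = 22488$)
$\left(-16537 + \left(T - 3890\right)\right) - \frac{991}{-29945} = \left(-16537 + \left(22488 - 3890\right)\right) - \frac{991}{-29945} = \left(-16537 + 18598\right) - - \frac{991}{29945} = 2061 + \frac{991}{29945} = \frac{61717636}{29945}$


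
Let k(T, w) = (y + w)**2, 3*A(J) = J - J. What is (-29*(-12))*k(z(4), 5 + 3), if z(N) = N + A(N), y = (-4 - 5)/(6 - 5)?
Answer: 348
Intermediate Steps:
y = -9 (y = -9/1 = -9*1 = -9)
A(J) = 0 (A(J) = (J - J)/3 = (1/3)*0 = 0)
z(N) = N (z(N) = N + 0 = N)
k(T, w) = (-9 + w)**2
(-29*(-12))*k(z(4), 5 + 3) = (-29*(-12))*(-9 + (5 + 3))**2 = 348*(-9 + 8)**2 = 348*(-1)**2 = 348*1 = 348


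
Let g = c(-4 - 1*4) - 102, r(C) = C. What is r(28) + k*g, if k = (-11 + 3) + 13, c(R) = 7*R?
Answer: -762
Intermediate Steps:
k = 5 (k = -8 + 13 = 5)
g = -158 (g = 7*(-4 - 1*4) - 102 = 7*(-4 - 4) - 102 = 7*(-8) - 102 = -56 - 102 = -158)
r(28) + k*g = 28 + 5*(-158) = 28 - 790 = -762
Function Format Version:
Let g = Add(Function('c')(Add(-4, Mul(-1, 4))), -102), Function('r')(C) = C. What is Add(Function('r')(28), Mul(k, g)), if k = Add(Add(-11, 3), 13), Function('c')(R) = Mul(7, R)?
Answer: -762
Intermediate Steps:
k = 5 (k = Add(-8, 13) = 5)
g = -158 (g = Add(Mul(7, Add(-4, Mul(-1, 4))), -102) = Add(Mul(7, Add(-4, -4)), -102) = Add(Mul(7, -8), -102) = Add(-56, -102) = -158)
Add(Function('r')(28), Mul(k, g)) = Add(28, Mul(5, -158)) = Add(28, -790) = -762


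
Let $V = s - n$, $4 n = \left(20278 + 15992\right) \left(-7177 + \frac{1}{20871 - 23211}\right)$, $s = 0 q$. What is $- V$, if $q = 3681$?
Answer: $- \frac{520619611}{8} \approx -6.5077 \cdot 10^{7}$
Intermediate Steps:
$s = 0$ ($s = 0 \cdot 3681 = 0$)
$n = - \frac{520619611}{8}$ ($n = \frac{\left(20278 + 15992\right) \left(-7177 + \frac{1}{20871 - 23211}\right)}{4} = \frac{36270 \left(-7177 + \frac{1}{-2340}\right)}{4} = \frac{36270 \left(-7177 - \frac{1}{2340}\right)}{4} = \frac{36270 \left(- \frac{16794181}{2340}\right)}{4} = \frac{1}{4} \left(- \frac{520619611}{2}\right) = - \frac{520619611}{8} \approx -6.5077 \cdot 10^{7}$)
$V = \frac{520619611}{8}$ ($V = 0 - - \frac{520619611}{8} = 0 + \frac{520619611}{8} = \frac{520619611}{8} \approx 6.5077 \cdot 10^{7}$)
$- V = \left(-1\right) \frac{520619611}{8} = - \frac{520619611}{8}$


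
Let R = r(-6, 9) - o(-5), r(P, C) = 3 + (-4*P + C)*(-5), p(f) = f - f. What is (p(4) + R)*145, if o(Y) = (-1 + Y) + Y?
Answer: -21895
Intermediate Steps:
p(f) = 0
o(Y) = -1 + 2*Y
r(P, C) = 3 - 5*C + 20*P (r(P, C) = 3 + (C - 4*P)*(-5) = 3 + (-5*C + 20*P) = 3 - 5*C + 20*P)
R = -151 (R = (3 - 5*9 + 20*(-6)) - (-1 + 2*(-5)) = (3 - 45 - 120) - (-1 - 10) = -162 - 1*(-11) = -162 + 11 = -151)
(p(4) + R)*145 = (0 - 151)*145 = -151*145 = -21895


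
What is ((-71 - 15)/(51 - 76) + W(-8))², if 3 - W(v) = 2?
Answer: 12321/625 ≈ 19.714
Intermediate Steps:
W(v) = 1 (W(v) = 3 - 1*2 = 3 - 2 = 1)
((-71 - 15)/(51 - 76) + W(-8))² = ((-71 - 15)/(51 - 76) + 1)² = (-86/(-25) + 1)² = (-86*(-1/25) + 1)² = (86/25 + 1)² = (111/25)² = 12321/625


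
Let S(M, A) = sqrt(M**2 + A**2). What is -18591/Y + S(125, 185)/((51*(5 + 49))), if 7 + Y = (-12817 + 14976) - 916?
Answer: -6197/412 + 5*sqrt(1994)/2754 ≈ -14.960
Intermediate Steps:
S(M, A) = sqrt(A**2 + M**2)
Y = 1236 (Y = -7 + ((-12817 + 14976) - 916) = -7 + (2159 - 916) = -7 + 1243 = 1236)
-18591/Y + S(125, 185)/((51*(5 + 49))) = -18591/1236 + sqrt(185**2 + 125**2)/((51*(5 + 49))) = -18591*1/1236 + sqrt(34225 + 15625)/((51*54)) = -6197/412 + sqrt(49850)/2754 = -6197/412 + (5*sqrt(1994))*(1/2754) = -6197/412 + 5*sqrt(1994)/2754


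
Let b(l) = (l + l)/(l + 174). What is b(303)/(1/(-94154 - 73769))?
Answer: -33920446/159 ≈ -2.1334e+5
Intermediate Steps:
b(l) = 2*l/(174 + l) (b(l) = (2*l)/(174 + l) = 2*l/(174 + l))
b(303)/(1/(-94154 - 73769)) = (2*303/(174 + 303))/(1/(-94154 - 73769)) = (2*303/477)/(1/(-167923)) = (2*303*(1/477))/(-1/167923) = (202/159)*(-167923) = -33920446/159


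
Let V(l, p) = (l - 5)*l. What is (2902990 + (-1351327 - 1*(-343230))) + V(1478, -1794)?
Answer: 4071987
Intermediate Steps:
V(l, p) = l*(-5 + l) (V(l, p) = (-5 + l)*l = l*(-5 + l))
(2902990 + (-1351327 - 1*(-343230))) + V(1478, -1794) = (2902990 + (-1351327 - 1*(-343230))) + 1478*(-5 + 1478) = (2902990 + (-1351327 + 343230)) + 1478*1473 = (2902990 - 1008097) + 2177094 = 1894893 + 2177094 = 4071987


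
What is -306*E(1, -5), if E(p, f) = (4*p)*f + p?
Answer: 5814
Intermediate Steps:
E(p, f) = p + 4*f*p (E(p, f) = 4*f*p + p = p + 4*f*p)
-306*E(1, -5) = -306*(1 + 4*(-5)) = -306*(1 - 20) = -306*(-19) = 5814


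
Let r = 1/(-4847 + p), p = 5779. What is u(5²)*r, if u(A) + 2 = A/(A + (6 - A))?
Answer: 13/5592 ≈ 0.0023247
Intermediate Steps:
r = 1/932 (r = 1/(-4847 + 5779) = 1/932 ≈ 0.0010730)
u(A) = -2 + A/6 (u(A) = -2 + A/(A + (6 - A)) = -2 + A/6)
u(5²)*r = (-2 + (⅙)*5²)*(1/932) = (-2 + (⅙)*25)*(1/932) = (-2 + 25/6)*(1/932) = (13/6)*(1/932) = 13/5592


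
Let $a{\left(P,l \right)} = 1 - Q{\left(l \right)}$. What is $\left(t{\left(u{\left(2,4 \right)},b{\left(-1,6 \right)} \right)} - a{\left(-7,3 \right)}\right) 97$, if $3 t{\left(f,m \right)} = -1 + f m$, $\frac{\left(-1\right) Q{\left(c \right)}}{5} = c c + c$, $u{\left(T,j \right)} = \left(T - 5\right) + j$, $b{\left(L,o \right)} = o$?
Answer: $- \frac{17266}{3} \approx -5755.3$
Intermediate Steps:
$u{\left(T,j \right)} = -5 + T + j$ ($u{\left(T,j \right)} = \left(-5 + T\right) + j = -5 + T + j$)
$Q{\left(c \right)} = - 5 c - 5 c^{2}$ ($Q{\left(c \right)} = - 5 \left(c c + c\right) = - 5 \left(c^{2} + c\right) = - 5 \left(c + c^{2}\right) = - 5 c - 5 c^{2}$)
$t{\left(f,m \right)} = - \frac{1}{3} + \frac{f m}{3}$ ($t{\left(f,m \right)} = \frac{-1 + f m}{3} = - \frac{1}{3} + \frac{f m}{3}$)
$a{\left(P,l \right)} = 1 + 5 l \left(1 + l\right)$ ($a{\left(P,l \right)} = 1 - - 5 l \left(1 + l\right) = 1 + 5 l \left(1 + l\right)$)
$\left(t{\left(u{\left(2,4 \right)},b{\left(-1,6 \right)} \right)} - a{\left(-7,3 \right)}\right) 97 = \left(\left(- \frac{1}{3} + \frac{1}{3} \left(-5 + 2 + 4\right) 6\right) - \left(1 + 5 \cdot 3 \left(1 + 3\right)\right)\right) 97 = \left(\left(- \frac{1}{3} + \frac{1}{3} \cdot 1 \cdot 6\right) - \left(1 + 5 \cdot 3 \cdot 4\right)\right) 97 = \left(\left(- \frac{1}{3} + 2\right) - \left(1 + 60\right)\right) 97 = \left(\frac{5}{3} - 61\right) 97 = \left(- \frac{178}{3}\right) 97 = - \frac{17266}{3}$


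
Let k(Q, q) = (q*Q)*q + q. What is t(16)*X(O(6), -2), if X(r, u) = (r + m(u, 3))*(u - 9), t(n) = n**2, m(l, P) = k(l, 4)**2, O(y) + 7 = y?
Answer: -2204928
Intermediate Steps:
O(y) = -7 + y
k(Q, q) = q + Q*q**2 (k(Q, q) = (Q*q)*q + q = Q*q**2 + q = q + Q*q**2)
m(l, P) = (4 + 16*l)**2 (m(l, P) = (4*(1 + l*4))**2 = (4*(1 + 4*l))**2 = (4 + 16*l)**2)
X(r, u) = (-9 + u)*(r + 16*(1 + 4*u)**2) (X(r, u) = (r + 16*(1 + 4*u)**2)*(u - 9) = (r + 16*(1 + 4*u)**2)*(-9 + u) = (-9 + u)*(r + 16*(1 + 4*u)**2))
t(16)*X(O(6), -2) = 16**2*(-144 - 2176*(-2)**2 - 1136*(-2) - 9*(-7 + 6) + 256*(-2)**3 + (-7 + 6)*(-2)) = 256*(-144 - 2176*4 + 2272 - 9*(-1) + 256*(-8) - 1*(-2)) = 256*(-144 - 8704 + 2272 + 9 - 2048 + 2) = 256*(-8613) = -2204928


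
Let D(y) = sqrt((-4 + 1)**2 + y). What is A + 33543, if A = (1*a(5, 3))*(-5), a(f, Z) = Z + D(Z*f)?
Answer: 33528 - 10*sqrt(6) ≈ 33504.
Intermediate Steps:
D(y) = sqrt(9 + y) (D(y) = sqrt((-3)**2 + y) = sqrt(9 + y))
a(f, Z) = Z + sqrt(9 + Z*f)
A = -15 - 10*sqrt(6) (A = (1*(3 + sqrt(9 + 3*5)))*(-5) = (1*(3 + sqrt(9 + 15)))*(-5) = (1*(3 + sqrt(24)))*(-5) = (1*(3 + 2*sqrt(6)))*(-5) = (3 + 2*sqrt(6))*(-5) = -15 - 10*sqrt(6) ≈ -39.495)
A + 33543 = (-15 - 10*sqrt(6)) + 33543 = 33528 - 10*sqrt(6)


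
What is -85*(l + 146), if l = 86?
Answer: -19720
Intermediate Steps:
-85*(l + 146) = -85*(86 + 146) = -85*232 = -19720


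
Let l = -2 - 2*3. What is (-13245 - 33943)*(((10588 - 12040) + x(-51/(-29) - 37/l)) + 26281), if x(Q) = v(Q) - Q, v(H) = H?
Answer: -1171630852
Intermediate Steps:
l = -8 (l = -2 - 6 = -8)
x(Q) = 0 (x(Q) = Q - Q = 0)
(-13245 - 33943)*(((10588 - 12040) + x(-51/(-29) - 37/l)) + 26281) = (-13245 - 33943)*(((10588 - 12040) + 0) + 26281) = -47188*((-1452 + 0) + 26281) = -47188*(-1452 + 26281) = -47188*24829 = -1171630852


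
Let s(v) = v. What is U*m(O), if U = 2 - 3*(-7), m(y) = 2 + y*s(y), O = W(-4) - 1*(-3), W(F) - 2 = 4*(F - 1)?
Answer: 5221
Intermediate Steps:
W(F) = -2 + 4*F (W(F) = 2 + 4*(F - 1) = 2 + 4*(-1 + F) = 2 + (-4 + 4*F) = -2 + 4*F)
O = -15 (O = (-2 + 4*(-4)) - 1*(-3) = (-2 - 16) + 3 = -18 + 3 = -15)
m(y) = 2 + y² (m(y) = 2 + y*y = 2 + y²)
U = 23 (U = 2 + 21 = 23)
U*m(O) = 23*(2 + (-15)²) = 23*(2 + 225) = 23*227 = 5221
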